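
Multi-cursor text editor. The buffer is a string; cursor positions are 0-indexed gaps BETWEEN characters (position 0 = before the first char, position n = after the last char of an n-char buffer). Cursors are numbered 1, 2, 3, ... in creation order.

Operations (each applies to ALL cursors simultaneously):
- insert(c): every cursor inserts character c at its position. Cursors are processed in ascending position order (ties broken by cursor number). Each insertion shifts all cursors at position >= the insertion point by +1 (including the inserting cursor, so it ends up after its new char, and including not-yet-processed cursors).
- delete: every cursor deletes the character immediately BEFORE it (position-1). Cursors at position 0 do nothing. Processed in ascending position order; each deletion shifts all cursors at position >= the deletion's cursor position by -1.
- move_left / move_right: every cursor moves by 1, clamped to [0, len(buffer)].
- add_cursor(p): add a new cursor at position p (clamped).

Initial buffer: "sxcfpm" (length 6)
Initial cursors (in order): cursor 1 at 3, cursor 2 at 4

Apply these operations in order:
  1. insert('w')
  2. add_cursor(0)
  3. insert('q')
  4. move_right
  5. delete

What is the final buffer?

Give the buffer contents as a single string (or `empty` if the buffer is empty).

Answer: qxcwqwqm

Derivation:
After op 1 (insert('w')): buffer="sxcwfwpm" (len 8), cursors c1@4 c2@6, authorship ...1.2..
After op 2 (add_cursor(0)): buffer="sxcwfwpm" (len 8), cursors c3@0 c1@4 c2@6, authorship ...1.2..
After op 3 (insert('q')): buffer="qsxcwqfwqpm" (len 11), cursors c3@1 c1@6 c2@9, authorship 3...11.22..
After op 4 (move_right): buffer="qsxcwqfwqpm" (len 11), cursors c3@2 c1@7 c2@10, authorship 3...11.22..
After op 5 (delete): buffer="qxcwqwqm" (len 8), cursors c3@1 c1@5 c2@7, authorship 3..1122.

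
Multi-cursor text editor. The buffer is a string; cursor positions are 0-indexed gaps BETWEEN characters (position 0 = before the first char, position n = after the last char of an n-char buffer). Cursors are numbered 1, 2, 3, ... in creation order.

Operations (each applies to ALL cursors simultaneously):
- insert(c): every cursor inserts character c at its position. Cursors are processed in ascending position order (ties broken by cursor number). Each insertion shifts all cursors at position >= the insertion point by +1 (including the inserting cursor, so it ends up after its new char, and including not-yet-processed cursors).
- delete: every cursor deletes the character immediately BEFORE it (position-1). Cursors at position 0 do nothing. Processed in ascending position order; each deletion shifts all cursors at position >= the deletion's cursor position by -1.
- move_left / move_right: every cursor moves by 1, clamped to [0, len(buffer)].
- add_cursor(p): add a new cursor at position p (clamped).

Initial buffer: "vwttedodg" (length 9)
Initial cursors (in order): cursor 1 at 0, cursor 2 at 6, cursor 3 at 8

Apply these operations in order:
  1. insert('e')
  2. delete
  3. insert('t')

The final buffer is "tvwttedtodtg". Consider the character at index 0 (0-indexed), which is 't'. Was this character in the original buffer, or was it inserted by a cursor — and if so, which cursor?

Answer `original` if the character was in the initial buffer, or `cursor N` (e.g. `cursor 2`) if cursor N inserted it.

Answer: cursor 1

Derivation:
After op 1 (insert('e')): buffer="evwttedeodeg" (len 12), cursors c1@1 c2@8 c3@11, authorship 1......2..3.
After op 2 (delete): buffer="vwttedodg" (len 9), cursors c1@0 c2@6 c3@8, authorship .........
After op 3 (insert('t')): buffer="tvwttedtodtg" (len 12), cursors c1@1 c2@8 c3@11, authorship 1......2..3.
Authorship (.=original, N=cursor N): 1 . . . . . . 2 . . 3 .
Index 0: author = 1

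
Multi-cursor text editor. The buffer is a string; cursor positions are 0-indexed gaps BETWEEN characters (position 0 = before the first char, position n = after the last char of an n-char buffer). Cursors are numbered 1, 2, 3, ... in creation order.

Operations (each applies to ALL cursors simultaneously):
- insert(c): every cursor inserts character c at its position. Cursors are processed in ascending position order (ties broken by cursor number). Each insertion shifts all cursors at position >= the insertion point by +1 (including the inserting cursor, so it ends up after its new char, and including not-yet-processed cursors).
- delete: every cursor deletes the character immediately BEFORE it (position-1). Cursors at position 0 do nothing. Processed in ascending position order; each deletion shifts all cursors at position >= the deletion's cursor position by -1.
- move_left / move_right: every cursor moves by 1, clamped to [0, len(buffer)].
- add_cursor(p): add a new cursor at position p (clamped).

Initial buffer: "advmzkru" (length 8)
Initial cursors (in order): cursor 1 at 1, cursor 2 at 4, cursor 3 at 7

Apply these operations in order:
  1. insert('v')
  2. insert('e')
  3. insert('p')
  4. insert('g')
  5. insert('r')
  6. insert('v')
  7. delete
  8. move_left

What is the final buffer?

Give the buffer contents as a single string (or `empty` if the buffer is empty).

After op 1 (insert('v')): buffer="avdvmvzkrvu" (len 11), cursors c1@2 c2@6 c3@10, authorship .1...2...3.
After op 2 (insert('e')): buffer="avedvmvezkrveu" (len 14), cursors c1@3 c2@8 c3@13, authorship .11...22...33.
After op 3 (insert('p')): buffer="avepdvmvepzkrvepu" (len 17), cursors c1@4 c2@10 c3@16, authorship .111...222...333.
After op 4 (insert('g')): buffer="avepgdvmvepgzkrvepgu" (len 20), cursors c1@5 c2@12 c3@19, authorship .1111...2222...3333.
After op 5 (insert('r')): buffer="avepgrdvmvepgrzkrvepgru" (len 23), cursors c1@6 c2@14 c3@22, authorship .11111...22222...33333.
After op 6 (insert('v')): buffer="avepgrvdvmvepgrvzkrvepgrvu" (len 26), cursors c1@7 c2@16 c3@25, authorship .111111...222222...333333.
After op 7 (delete): buffer="avepgrdvmvepgrzkrvepgru" (len 23), cursors c1@6 c2@14 c3@22, authorship .11111...22222...33333.
After op 8 (move_left): buffer="avepgrdvmvepgrzkrvepgru" (len 23), cursors c1@5 c2@13 c3@21, authorship .11111...22222...33333.

Answer: avepgrdvmvepgrzkrvepgru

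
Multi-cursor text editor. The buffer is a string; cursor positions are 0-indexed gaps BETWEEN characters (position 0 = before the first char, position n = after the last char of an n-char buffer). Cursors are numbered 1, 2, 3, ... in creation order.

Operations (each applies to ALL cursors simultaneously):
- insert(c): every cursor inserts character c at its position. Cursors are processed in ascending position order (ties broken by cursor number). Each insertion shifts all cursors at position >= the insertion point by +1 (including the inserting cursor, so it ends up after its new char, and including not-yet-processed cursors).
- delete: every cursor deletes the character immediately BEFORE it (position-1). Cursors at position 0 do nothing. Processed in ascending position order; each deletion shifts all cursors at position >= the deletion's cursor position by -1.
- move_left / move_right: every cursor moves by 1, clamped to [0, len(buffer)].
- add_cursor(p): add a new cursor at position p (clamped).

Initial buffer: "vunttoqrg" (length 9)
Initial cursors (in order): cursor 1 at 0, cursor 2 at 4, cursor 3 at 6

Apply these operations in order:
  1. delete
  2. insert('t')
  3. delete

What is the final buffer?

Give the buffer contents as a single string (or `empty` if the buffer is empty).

After op 1 (delete): buffer="vuntqrg" (len 7), cursors c1@0 c2@3 c3@4, authorship .......
After op 2 (insert('t')): buffer="tvuntttqrg" (len 10), cursors c1@1 c2@5 c3@7, authorship 1...2.3...
After op 3 (delete): buffer="vuntqrg" (len 7), cursors c1@0 c2@3 c3@4, authorship .......

Answer: vuntqrg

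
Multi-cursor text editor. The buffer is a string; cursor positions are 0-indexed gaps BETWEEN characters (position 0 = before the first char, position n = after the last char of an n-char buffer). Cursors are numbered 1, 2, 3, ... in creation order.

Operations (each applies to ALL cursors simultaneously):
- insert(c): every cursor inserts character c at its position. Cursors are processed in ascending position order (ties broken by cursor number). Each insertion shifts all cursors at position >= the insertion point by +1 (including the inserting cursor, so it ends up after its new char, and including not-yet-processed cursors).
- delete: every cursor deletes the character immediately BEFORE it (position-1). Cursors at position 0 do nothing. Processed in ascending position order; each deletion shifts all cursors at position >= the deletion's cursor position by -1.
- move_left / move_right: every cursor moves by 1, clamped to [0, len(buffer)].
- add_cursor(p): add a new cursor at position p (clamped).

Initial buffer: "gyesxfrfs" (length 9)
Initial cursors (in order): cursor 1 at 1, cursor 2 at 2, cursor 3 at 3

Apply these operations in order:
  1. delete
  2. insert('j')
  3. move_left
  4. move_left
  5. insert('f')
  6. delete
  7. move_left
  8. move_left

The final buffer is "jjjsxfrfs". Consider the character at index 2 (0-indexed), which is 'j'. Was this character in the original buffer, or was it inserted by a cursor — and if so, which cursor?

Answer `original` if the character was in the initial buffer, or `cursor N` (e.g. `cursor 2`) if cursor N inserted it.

After op 1 (delete): buffer="sxfrfs" (len 6), cursors c1@0 c2@0 c3@0, authorship ......
After op 2 (insert('j')): buffer="jjjsxfrfs" (len 9), cursors c1@3 c2@3 c3@3, authorship 123......
After op 3 (move_left): buffer="jjjsxfrfs" (len 9), cursors c1@2 c2@2 c3@2, authorship 123......
After op 4 (move_left): buffer="jjjsxfrfs" (len 9), cursors c1@1 c2@1 c3@1, authorship 123......
After op 5 (insert('f')): buffer="jfffjjsxfrfs" (len 12), cursors c1@4 c2@4 c3@4, authorship 112323......
After op 6 (delete): buffer="jjjsxfrfs" (len 9), cursors c1@1 c2@1 c3@1, authorship 123......
After op 7 (move_left): buffer="jjjsxfrfs" (len 9), cursors c1@0 c2@0 c3@0, authorship 123......
After op 8 (move_left): buffer="jjjsxfrfs" (len 9), cursors c1@0 c2@0 c3@0, authorship 123......
Authorship (.=original, N=cursor N): 1 2 3 . . . . . .
Index 2: author = 3

Answer: cursor 3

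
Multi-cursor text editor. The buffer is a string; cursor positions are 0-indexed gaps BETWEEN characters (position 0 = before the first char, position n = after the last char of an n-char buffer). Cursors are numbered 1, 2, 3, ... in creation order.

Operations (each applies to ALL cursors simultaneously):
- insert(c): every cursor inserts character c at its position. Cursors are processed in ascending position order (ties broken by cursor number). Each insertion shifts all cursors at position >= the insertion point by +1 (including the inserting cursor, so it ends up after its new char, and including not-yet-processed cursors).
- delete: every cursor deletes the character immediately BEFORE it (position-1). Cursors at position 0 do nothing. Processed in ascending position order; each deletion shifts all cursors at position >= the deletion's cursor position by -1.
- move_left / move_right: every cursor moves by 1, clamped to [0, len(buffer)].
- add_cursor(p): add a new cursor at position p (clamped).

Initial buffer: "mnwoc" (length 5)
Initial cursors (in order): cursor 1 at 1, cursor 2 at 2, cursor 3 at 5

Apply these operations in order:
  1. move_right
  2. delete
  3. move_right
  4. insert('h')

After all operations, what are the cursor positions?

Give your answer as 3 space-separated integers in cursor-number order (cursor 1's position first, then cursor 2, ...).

After op 1 (move_right): buffer="mnwoc" (len 5), cursors c1@2 c2@3 c3@5, authorship .....
After op 2 (delete): buffer="mo" (len 2), cursors c1@1 c2@1 c3@2, authorship ..
After op 3 (move_right): buffer="mo" (len 2), cursors c1@2 c2@2 c3@2, authorship ..
After op 4 (insert('h')): buffer="mohhh" (len 5), cursors c1@5 c2@5 c3@5, authorship ..123

Answer: 5 5 5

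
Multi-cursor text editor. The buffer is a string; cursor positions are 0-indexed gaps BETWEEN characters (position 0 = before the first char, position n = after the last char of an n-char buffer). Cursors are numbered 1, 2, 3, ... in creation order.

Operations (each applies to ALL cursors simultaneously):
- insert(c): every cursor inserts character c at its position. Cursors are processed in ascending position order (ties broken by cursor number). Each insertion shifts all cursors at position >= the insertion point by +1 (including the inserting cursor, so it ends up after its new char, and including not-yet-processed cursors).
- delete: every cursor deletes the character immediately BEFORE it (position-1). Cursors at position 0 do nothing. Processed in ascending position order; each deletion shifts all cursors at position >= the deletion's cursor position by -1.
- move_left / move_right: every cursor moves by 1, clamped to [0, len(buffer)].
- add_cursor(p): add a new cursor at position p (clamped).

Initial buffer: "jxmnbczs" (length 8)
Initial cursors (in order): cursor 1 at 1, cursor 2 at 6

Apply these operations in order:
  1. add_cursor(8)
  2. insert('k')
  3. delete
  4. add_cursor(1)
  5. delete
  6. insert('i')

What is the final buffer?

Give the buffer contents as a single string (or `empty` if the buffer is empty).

After op 1 (add_cursor(8)): buffer="jxmnbczs" (len 8), cursors c1@1 c2@6 c3@8, authorship ........
After op 2 (insert('k')): buffer="jkxmnbckzsk" (len 11), cursors c1@2 c2@8 c3@11, authorship .1.....2..3
After op 3 (delete): buffer="jxmnbczs" (len 8), cursors c1@1 c2@6 c3@8, authorship ........
After op 4 (add_cursor(1)): buffer="jxmnbczs" (len 8), cursors c1@1 c4@1 c2@6 c3@8, authorship ........
After op 5 (delete): buffer="xmnbz" (len 5), cursors c1@0 c4@0 c2@4 c3@5, authorship .....
After op 6 (insert('i')): buffer="iixmnbizi" (len 9), cursors c1@2 c4@2 c2@7 c3@9, authorship 14....2.3

Answer: iixmnbizi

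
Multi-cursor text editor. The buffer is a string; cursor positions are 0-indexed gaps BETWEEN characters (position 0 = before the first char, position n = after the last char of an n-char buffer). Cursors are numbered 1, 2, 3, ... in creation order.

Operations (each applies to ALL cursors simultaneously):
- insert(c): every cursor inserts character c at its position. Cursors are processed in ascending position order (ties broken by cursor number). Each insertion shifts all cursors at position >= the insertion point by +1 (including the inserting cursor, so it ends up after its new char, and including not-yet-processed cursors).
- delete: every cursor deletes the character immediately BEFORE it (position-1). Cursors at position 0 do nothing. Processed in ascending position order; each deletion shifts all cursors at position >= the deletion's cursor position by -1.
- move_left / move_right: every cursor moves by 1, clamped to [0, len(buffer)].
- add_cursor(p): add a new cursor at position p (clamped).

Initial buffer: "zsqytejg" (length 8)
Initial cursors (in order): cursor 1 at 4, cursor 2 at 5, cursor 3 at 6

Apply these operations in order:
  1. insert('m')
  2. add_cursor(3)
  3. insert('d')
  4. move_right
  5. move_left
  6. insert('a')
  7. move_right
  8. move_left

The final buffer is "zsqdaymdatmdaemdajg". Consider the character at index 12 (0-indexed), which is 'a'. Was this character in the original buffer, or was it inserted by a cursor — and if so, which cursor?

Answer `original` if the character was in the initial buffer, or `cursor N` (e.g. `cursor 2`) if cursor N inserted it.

Answer: cursor 2

Derivation:
After op 1 (insert('m')): buffer="zsqymtmemjg" (len 11), cursors c1@5 c2@7 c3@9, authorship ....1.2.3..
After op 2 (add_cursor(3)): buffer="zsqymtmemjg" (len 11), cursors c4@3 c1@5 c2@7 c3@9, authorship ....1.2.3..
After op 3 (insert('d')): buffer="zsqdymdtmdemdjg" (len 15), cursors c4@4 c1@7 c2@10 c3@13, authorship ...4.11.22.33..
After op 4 (move_right): buffer="zsqdymdtmdemdjg" (len 15), cursors c4@5 c1@8 c2@11 c3@14, authorship ...4.11.22.33..
After op 5 (move_left): buffer="zsqdymdtmdemdjg" (len 15), cursors c4@4 c1@7 c2@10 c3@13, authorship ...4.11.22.33..
After op 6 (insert('a')): buffer="zsqdaymdatmdaemdajg" (len 19), cursors c4@5 c1@9 c2@13 c3@17, authorship ...44.111.222.333..
After op 7 (move_right): buffer="zsqdaymdatmdaemdajg" (len 19), cursors c4@6 c1@10 c2@14 c3@18, authorship ...44.111.222.333..
After op 8 (move_left): buffer="zsqdaymdatmdaemdajg" (len 19), cursors c4@5 c1@9 c2@13 c3@17, authorship ...44.111.222.333..
Authorship (.=original, N=cursor N): . . . 4 4 . 1 1 1 . 2 2 2 . 3 3 3 . .
Index 12: author = 2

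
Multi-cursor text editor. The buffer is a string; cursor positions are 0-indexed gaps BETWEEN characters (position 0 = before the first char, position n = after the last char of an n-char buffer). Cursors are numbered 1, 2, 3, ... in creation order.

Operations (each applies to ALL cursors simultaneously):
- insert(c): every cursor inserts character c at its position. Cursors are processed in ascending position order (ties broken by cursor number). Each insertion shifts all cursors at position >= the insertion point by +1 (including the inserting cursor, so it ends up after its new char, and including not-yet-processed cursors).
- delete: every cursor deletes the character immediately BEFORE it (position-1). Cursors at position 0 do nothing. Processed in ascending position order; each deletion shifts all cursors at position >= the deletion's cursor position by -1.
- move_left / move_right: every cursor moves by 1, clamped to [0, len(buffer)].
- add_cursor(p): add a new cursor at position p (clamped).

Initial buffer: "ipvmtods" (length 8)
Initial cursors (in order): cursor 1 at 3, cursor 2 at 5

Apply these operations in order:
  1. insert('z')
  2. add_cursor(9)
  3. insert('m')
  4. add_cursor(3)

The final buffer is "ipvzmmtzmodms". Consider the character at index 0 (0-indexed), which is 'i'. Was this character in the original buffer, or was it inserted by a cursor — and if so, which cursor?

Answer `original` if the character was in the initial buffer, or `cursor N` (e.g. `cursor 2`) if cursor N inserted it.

After op 1 (insert('z')): buffer="ipvzmtzods" (len 10), cursors c1@4 c2@7, authorship ...1..2...
After op 2 (add_cursor(9)): buffer="ipvzmtzods" (len 10), cursors c1@4 c2@7 c3@9, authorship ...1..2...
After op 3 (insert('m')): buffer="ipvzmmtzmodms" (len 13), cursors c1@5 c2@9 c3@12, authorship ...11..22..3.
After op 4 (add_cursor(3)): buffer="ipvzmmtzmodms" (len 13), cursors c4@3 c1@5 c2@9 c3@12, authorship ...11..22..3.
Authorship (.=original, N=cursor N): . . . 1 1 . . 2 2 . . 3 .
Index 0: author = original

Answer: original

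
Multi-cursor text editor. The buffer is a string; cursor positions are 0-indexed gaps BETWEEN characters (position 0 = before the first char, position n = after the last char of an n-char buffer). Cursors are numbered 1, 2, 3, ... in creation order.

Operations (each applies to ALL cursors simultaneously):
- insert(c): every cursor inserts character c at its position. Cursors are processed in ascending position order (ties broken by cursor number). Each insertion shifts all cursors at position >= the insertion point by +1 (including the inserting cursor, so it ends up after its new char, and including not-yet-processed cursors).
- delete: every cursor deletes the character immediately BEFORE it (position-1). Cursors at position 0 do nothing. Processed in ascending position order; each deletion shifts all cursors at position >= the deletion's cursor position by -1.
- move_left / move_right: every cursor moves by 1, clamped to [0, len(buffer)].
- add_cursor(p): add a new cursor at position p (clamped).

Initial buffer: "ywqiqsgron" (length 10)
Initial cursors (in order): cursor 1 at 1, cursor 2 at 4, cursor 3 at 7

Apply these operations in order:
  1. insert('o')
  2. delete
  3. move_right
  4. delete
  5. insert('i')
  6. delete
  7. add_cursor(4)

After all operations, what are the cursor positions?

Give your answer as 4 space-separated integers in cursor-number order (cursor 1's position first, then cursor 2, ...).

Answer: 1 3 5 4

Derivation:
After op 1 (insert('o')): buffer="yowqioqsgoron" (len 13), cursors c1@2 c2@6 c3@10, authorship .1...2...3...
After op 2 (delete): buffer="ywqiqsgron" (len 10), cursors c1@1 c2@4 c3@7, authorship ..........
After op 3 (move_right): buffer="ywqiqsgron" (len 10), cursors c1@2 c2@5 c3@8, authorship ..........
After op 4 (delete): buffer="yqisgon" (len 7), cursors c1@1 c2@3 c3@5, authorship .......
After op 5 (insert('i')): buffer="yiqiisgion" (len 10), cursors c1@2 c2@5 c3@8, authorship .1..2..3..
After op 6 (delete): buffer="yqisgon" (len 7), cursors c1@1 c2@3 c3@5, authorship .......
After op 7 (add_cursor(4)): buffer="yqisgon" (len 7), cursors c1@1 c2@3 c4@4 c3@5, authorship .......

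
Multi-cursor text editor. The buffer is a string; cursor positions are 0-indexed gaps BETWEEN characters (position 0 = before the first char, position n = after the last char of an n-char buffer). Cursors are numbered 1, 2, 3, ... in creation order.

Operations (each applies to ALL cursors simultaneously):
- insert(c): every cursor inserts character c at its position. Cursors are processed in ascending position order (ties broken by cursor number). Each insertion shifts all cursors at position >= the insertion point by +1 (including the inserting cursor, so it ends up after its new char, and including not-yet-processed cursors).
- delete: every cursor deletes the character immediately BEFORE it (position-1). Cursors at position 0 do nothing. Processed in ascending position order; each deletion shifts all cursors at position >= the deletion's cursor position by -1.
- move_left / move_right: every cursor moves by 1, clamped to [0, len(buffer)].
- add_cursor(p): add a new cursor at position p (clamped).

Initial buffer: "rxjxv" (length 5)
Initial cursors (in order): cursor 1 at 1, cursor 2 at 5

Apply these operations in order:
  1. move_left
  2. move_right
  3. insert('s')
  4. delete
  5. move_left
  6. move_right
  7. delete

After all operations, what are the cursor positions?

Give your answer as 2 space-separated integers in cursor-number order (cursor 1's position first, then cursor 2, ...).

Answer: 0 3

Derivation:
After op 1 (move_left): buffer="rxjxv" (len 5), cursors c1@0 c2@4, authorship .....
After op 2 (move_right): buffer="rxjxv" (len 5), cursors c1@1 c2@5, authorship .....
After op 3 (insert('s')): buffer="rsxjxvs" (len 7), cursors c1@2 c2@7, authorship .1....2
After op 4 (delete): buffer="rxjxv" (len 5), cursors c1@1 c2@5, authorship .....
After op 5 (move_left): buffer="rxjxv" (len 5), cursors c1@0 c2@4, authorship .....
After op 6 (move_right): buffer="rxjxv" (len 5), cursors c1@1 c2@5, authorship .....
After op 7 (delete): buffer="xjx" (len 3), cursors c1@0 c2@3, authorship ...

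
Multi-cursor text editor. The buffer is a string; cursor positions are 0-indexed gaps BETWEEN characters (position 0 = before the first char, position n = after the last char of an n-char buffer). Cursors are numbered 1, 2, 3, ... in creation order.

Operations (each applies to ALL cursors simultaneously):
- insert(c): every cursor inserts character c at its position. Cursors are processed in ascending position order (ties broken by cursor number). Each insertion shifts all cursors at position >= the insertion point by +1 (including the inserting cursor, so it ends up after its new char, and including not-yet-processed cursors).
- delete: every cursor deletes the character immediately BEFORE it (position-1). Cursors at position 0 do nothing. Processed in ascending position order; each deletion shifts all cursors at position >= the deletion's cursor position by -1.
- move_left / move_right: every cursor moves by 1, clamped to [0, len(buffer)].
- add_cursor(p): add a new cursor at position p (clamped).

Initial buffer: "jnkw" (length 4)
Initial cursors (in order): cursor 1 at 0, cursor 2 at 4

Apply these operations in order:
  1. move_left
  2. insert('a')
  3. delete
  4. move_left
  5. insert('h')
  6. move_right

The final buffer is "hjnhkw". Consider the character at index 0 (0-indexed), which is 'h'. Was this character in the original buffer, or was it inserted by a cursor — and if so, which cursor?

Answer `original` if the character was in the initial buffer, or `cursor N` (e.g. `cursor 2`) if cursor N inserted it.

After op 1 (move_left): buffer="jnkw" (len 4), cursors c1@0 c2@3, authorship ....
After op 2 (insert('a')): buffer="ajnkaw" (len 6), cursors c1@1 c2@5, authorship 1...2.
After op 3 (delete): buffer="jnkw" (len 4), cursors c1@0 c2@3, authorship ....
After op 4 (move_left): buffer="jnkw" (len 4), cursors c1@0 c2@2, authorship ....
After op 5 (insert('h')): buffer="hjnhkw" (len 6), cursors c1@1 c2@4, authorship 1..2..
After op 6 (move_right): buffer="hjnhkw" (len 6), cursors c1@2 c2@5, authorship 1..2..
Authorship (.=original, N=cursor N): 1 . . 2 . .
Index 0: author = 1

Answer: cursor 1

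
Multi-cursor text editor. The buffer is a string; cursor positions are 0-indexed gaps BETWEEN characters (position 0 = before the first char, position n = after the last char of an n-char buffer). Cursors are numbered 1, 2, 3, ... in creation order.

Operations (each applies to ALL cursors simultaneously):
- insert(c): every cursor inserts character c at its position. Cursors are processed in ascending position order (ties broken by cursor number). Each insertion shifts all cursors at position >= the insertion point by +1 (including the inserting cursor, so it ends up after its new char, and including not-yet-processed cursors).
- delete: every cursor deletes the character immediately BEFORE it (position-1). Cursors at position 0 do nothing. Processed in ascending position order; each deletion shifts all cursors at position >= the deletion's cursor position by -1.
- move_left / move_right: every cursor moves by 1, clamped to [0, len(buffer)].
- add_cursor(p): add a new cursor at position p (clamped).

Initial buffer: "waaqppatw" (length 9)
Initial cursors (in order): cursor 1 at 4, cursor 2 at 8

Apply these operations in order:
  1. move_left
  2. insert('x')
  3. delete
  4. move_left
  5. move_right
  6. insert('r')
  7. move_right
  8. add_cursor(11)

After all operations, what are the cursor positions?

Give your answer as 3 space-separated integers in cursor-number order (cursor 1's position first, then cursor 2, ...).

Answer: 5 10 11

Derivation:
After op 1 (move_left): buffer="waaqppatw" (len 9), cursors c1@3 c2@7, authorship .........
After op 2 (insert('x')): buffer="waaxqppaxtw" (len 11), cursors c1@4 c2@9, authorship ...1....2..
After op 3 (delete): buffer="waaqppatw" (len 9), cursors c1@3 c2@7, authorship .........
After op 4 (move_left): buffer="waaqppatw" (len 9), cursors c1@2 c2@6, authorship .........
After op 5 (move_right): buffer="waaqppatw" (len 9), cursors c1@3 c2@7, authorship .........
After op 6 (insert('r')): buffer="waarqppartw" (len 11), cursors c1@4 c2@9, authorship ...1....2..
After op 7 (move_right): buffer="waarqppartw" (len 11), cursors c1@5 c2@10, authorship ...1....2..
After op 8 (add_cursor(11)): buffer="waarqppartw" (len 11), cursors c1@5 c2@10 c3@11, authorship ...1....2..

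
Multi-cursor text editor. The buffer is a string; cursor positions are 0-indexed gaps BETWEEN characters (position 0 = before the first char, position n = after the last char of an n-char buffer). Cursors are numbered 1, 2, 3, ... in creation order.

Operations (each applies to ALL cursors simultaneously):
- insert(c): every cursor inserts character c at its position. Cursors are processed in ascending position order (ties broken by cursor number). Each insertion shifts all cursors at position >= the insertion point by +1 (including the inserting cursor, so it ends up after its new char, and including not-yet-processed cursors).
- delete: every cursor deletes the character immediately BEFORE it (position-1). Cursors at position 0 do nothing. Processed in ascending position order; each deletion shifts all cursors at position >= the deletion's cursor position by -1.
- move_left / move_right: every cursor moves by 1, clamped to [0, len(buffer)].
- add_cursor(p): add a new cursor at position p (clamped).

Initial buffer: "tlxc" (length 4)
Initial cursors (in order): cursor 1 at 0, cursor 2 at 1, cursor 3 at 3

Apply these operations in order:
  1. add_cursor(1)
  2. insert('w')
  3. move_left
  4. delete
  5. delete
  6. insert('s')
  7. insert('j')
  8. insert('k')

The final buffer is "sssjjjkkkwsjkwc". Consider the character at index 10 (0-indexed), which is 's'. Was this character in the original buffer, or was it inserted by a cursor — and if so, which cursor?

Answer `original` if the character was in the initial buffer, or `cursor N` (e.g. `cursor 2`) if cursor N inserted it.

Answer: cursor 3

Derivation:
After op 1 (add_cursor(1)): buffer="tlxc" (len 4), cursors c1@0 c2@1 c4@1 c3@3, authorship ....
After op 2 (insert('w')): buffer="wtwwlxwc" (len 8), cursors c1@1 c2@4 c4@4 c3@7, authorship 1.24..3.
After op 3 (move_left): buffer="wtwwlxwc" (len 8), cursors c1@0 c2@3 c4@3 c3@6, authorship 1.24..3.
After op 4 (delete): buffer="wwlwc" (len 5), cursors c1@0 c2@1 c4@1 c3@3, authorship 14.3.
After op 5 (delete): buffer="wwc" (len 3), cursors c1@0 c2@0 c4@0 c3@1, authorship 43.
After op 6 (insert('s')): buffer="ssswswc" (len 7), cursors c1@3 c2@3 c4@3 c3@5, authorship 124433.
After op 7 (insert('j')): buffer="sssjjjwsjwc" (len 11), cursors c1@6 c2@6 c4@6 c3@9, authorship 1241244333.
After op 8 (insert('k')): buffer="sssjjjkkkwsjkwc" (len 15), cursors c1@9 c2@9 c4@9 c3@13, authorship 12412412443333.
Authorship (.=original, N=cursor N): 1 2 4 1 2 4 1 2 4 4 3 3 3 3 .
Index 10: author = 3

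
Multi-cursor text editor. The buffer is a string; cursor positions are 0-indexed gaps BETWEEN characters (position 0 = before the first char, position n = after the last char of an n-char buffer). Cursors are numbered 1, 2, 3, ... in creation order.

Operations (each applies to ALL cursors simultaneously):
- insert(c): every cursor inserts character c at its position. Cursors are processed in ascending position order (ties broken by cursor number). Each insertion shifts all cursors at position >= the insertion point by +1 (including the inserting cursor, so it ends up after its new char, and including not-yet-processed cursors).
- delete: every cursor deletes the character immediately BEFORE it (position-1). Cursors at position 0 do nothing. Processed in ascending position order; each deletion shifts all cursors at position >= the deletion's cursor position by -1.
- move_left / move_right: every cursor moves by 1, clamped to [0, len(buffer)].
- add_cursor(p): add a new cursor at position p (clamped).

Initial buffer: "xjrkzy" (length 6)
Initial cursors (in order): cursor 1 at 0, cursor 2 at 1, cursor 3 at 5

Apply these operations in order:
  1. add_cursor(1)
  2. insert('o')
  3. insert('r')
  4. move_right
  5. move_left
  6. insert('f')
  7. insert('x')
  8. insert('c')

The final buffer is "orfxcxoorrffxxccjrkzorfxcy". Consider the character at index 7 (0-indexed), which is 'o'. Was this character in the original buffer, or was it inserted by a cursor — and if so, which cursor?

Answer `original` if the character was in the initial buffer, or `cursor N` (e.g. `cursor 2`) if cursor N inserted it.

After op 1 (add_cursor(1)): buffer="xjrkzy" (len 6), cursors c1@0 c2@1 c4@1 c3@5, authorship ......
After op 2 (insert('o')): buffer="oxoojrkzoy" (len 10), cursors c1@1 c2@4 c4@4 c3@9, authorship 1.24....3.
After op 3 (insert('r')): buffer="orxoorrjrkzory" (len 14), cursors c1@2 c2@7 c4@7 c3@13, authorship 11.2424....33.
After op 4 (move_right): buffer="orxoorrjrkzory" (len 14), cursors c1@3 c2@8 c4@8 c3@14, authorship 11.2424....33.
After op 5 (move_left): buffer="orxoorrjrkzory" (len 14), cursors c1@2 c2@7 c4@7 c3@13, authorship 11.2424....33.
After op 6 (insert('f')): buffer="orfxoorrffjrkzorfy" (len 18), cursors c1@3 c2@10 c4@10 c3@17, authorship 111.242424....333.
After op 7 (insert('x')): buffer="orfxxoorrffxxjrkzorfxy" (len 22), cursors c1@4 c2@13 c4@13 c3@21, authorship 1111.24242424....3333.
After op 8 (insert('c')): buffer="orfxcxoorrffxxccjrkzorfxcy" (len 26), cursors c1@5 c2@16 c4@16 c3@25, authorship 11111.2424242424....33333.
Authorship (.=original, N=cursor N): 1 1 1 1 1 . 2 4 2 4 2 4 2 4 2 4 . . . . 3 3 3 3 3 .
Index 7: author = 4

Answer: cursor 4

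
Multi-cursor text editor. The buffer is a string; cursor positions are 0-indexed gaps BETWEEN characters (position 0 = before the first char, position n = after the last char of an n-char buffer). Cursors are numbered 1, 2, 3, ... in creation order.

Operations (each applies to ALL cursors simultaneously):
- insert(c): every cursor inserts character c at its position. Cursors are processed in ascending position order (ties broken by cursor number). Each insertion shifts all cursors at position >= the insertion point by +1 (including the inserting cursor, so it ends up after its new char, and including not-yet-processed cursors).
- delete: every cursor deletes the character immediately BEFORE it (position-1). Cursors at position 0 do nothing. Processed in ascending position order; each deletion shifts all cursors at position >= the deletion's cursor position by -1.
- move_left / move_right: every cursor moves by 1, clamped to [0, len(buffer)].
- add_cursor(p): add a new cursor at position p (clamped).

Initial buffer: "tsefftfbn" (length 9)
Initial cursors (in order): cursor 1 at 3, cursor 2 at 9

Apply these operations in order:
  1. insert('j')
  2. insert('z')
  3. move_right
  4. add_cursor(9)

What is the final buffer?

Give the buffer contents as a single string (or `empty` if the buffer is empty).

After op 1 (insert('j')): buffer="tsejfftfbnj" (len 11), cursors c1@4 c2@11, authorship ...1......2
After op 2 (insert('z')): buffer="tsejzfftfbnjz" (len 13), cursors c1@5 c2@13, authorship ...11......22
After op 3 (move_right): buffer="tsejzfftfbnjz" (len 13), cursors c1@6 c2@13, authorship ...11......22
After op 4 (add_cursor(9)): buffer="tsejzfftfbnjz" (len 13), cursors c1@6 c3@9 c2@13, authorship ...11......22

Answer: tsejzfftfbnjz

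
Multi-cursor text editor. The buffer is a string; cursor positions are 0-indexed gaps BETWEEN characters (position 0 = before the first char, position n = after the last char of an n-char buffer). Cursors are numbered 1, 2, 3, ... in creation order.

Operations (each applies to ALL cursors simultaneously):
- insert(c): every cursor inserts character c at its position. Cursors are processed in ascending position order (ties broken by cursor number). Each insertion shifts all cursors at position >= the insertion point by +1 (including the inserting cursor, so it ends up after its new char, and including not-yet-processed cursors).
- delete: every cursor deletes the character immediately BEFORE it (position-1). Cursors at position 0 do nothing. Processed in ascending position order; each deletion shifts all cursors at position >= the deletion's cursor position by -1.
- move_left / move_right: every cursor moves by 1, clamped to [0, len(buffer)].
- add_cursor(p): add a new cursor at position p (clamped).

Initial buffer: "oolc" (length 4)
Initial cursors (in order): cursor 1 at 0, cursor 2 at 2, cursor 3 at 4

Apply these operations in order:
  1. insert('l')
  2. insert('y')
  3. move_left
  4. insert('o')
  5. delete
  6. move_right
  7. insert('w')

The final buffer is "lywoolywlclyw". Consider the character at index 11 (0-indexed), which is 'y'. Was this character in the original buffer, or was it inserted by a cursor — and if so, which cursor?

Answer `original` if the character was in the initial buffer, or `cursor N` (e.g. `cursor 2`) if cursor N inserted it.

Answer: cursor 3

Derivation:
After op 1 (insert('l')): buffer="loollcl" (len 7), cursors c1@1 c2@4 c3@7, authorship 1..2..3
After op 2 (insert('y')): buffer="lyoolylcly" (len 10), cursors c1@2 c2@6 c3@10, authorship 11..22..33
After op 3 (move_left): buffer="lyoolylcly" (len 10), cursors c1@1 c2@5 c3@9, authorship 11..22..33
After op 4 (insert('o')): buffer="loyooloylcloy" (len 13), cursors c1@2 c2@7 c3@12, authorship 111..222..333
After op 5 (delete): buffer="lyoolylcly" (len 10), cursors c1@1 c2@5 c3@9, authorship 11..22..33
After op 6 (move_right): buffer="lyoolylcly" (len 10), cursors c1@2 c2@6 c3@10, authorship 11..22..33
After op 7 (insert('w')): buffer="lywoolywlclyw" (len 13), cursors c1@3 c2@8 c3@13, authorship 111..222..333
Authorship (.=original, N=cursor N): 1 1 1 . . 2 2 2 . . 3 3 3
Index 11: author = 3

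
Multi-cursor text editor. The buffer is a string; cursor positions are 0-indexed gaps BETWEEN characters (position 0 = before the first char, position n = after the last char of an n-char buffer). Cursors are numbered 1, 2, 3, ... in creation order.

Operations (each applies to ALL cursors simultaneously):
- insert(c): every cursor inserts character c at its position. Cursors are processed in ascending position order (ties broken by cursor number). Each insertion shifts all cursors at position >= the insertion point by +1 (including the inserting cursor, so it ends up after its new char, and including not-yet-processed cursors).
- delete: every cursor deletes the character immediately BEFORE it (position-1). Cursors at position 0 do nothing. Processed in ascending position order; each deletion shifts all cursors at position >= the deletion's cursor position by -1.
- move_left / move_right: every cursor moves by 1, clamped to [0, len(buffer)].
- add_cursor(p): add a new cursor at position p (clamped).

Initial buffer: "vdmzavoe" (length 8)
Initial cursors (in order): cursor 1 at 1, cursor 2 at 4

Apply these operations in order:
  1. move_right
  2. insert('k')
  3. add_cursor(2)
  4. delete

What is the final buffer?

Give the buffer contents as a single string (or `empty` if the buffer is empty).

After op 1 (move_right): buffer="vdmzavoe" (len 8), cursors c1@2 c2@5, authorship ........
After op 2 (insert('k')): buffer="vdkmzakvoe" (len 10), cursors c1@3 c2@7, authorship ..1...2...
After op 3 (add_cursor(2)): buffer="vdkmzakvoe" (len 10), cursors c3@2 c1@3 c2@7, authorship ..1...2...
After op 4 (delete): buffer="vmzavoe" (len 7), cursors c1@1 c3@1 c2@4, authorship .......

Answer: vmzavoe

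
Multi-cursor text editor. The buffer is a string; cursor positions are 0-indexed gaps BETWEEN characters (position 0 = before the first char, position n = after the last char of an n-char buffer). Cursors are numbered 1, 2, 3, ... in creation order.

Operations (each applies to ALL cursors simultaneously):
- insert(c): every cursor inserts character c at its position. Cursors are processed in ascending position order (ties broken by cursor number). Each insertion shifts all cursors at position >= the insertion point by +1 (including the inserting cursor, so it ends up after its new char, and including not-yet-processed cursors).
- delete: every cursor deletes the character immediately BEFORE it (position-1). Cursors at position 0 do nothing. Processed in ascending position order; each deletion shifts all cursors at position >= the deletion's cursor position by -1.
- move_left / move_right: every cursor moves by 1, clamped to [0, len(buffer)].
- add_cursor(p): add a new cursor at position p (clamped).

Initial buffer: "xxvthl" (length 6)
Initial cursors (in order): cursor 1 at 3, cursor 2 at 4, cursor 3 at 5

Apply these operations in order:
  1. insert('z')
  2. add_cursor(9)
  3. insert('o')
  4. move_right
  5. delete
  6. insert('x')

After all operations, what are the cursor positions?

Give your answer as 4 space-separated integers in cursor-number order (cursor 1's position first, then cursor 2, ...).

After op 1 (insert('z')): buffer="xxvztzhzl" (len 9), cursors c1@4 c2@6 c3@8, authorship ...1.2.3.
After op 2 (add_cursor(9)): buffer="xxvztzhzl" (len 9), cursors c1@4 c2@6 c3@8 c4@9, authorship ...1.2.3.
After op 3 (insert('o')): buffer="xxvzotzohzolo" (len 13), cursors c1@5 c2@8 c3@11 c4@13, authorship ...11.22.33.4
After op 4 (move_right): buffer="xxvzotzohzolo" (len 13), cursors c1@6 c2@9 c3@12 c4@13, authorship ...11.22.33.4
After op 5 (delete): buffer="xxvzozozo" (len 9), cursors c1@5 c2@7 c3@9 c4@9, authorship ...112233
After op 6 (insert('x')): buffer="xxvzoxzoxzoxx" (len 13), cursors c1@6 c2@9 c3@13 c4@13, authorship ...1112223334

Answer: 6 9 13 13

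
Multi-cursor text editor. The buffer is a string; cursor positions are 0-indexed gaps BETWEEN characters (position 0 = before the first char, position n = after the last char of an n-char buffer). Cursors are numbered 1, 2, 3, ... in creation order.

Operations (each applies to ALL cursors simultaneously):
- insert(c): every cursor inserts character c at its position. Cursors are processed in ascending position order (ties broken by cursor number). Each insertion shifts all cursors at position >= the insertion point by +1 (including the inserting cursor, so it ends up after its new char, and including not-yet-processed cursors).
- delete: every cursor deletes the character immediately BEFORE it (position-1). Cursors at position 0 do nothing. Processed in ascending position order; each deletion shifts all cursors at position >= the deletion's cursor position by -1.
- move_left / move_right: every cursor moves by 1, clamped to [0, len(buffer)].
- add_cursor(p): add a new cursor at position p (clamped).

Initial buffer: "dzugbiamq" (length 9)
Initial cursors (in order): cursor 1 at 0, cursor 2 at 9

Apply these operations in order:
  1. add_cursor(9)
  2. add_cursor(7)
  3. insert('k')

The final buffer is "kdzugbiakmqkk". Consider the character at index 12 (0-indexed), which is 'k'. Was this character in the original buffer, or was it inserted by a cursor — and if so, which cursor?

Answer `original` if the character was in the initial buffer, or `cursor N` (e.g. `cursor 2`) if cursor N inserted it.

Answer: cursor 3

Derivation:
After op 1 (add_cursor(9)): buffer="dzugbiamq" (len 9), cursors c1@0 c2@9 c3@9, authorship .........
After op 2 (add_cursor(7)): buffer="dzugbiamq" (len 9), cursors c1@0 c4@7 c2@9 c3@9, authorship .........
After op 3 (insert('k')): buffer="kdzugbiakmqkk" (len 13), cursors c1@1 c4@9 c2@13 c3@13, authorship 1.......4..23
Authorship (.=original, N=cursor N): 1 . . . . . . . 4 . . 2 3
Index 12: author = 3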